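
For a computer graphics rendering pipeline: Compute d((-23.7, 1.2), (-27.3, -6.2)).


dx=-3.6, dy=-7.4
d^2 = (-3.6)^2 + (-7.4)^2 = 67.72
d = sqrt(67.72) = 8.2292

8.2292


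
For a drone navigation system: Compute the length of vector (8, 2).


|u| = sqrt(8^2 + 2^2) = sqrt(68) = 8.2462

8.2462


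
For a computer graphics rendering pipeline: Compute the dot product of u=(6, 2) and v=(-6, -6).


u . v = u_x*v_x + u_y*v_y = 6*(-6) + 2*(-6)
= (-36) + (-12) = -48

-48


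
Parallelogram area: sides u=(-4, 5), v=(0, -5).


|u x v| = |(-4)*(-5) - 5*0|
= |20 - 0| = 20

20


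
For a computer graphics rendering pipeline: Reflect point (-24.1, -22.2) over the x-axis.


Reflection over x-axis: (x,y) -> (x,-y)
(-24.1, -22.2) -> (-24.1, 22.2)

(-24.1, 22.2)


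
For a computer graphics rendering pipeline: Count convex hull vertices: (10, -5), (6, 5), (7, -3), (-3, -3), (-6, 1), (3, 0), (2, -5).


Convex hull vertices (CCW): (-6, 1), (-3, -3), (2, -5), (10, -5), (6, 5)
Count = 5

5


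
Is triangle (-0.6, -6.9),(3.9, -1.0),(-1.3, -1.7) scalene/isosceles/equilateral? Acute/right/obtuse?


Side lengths squared: AB^2=55.06, BC^2=27.53, CA^2=27.53
Sorted: [27.53, 27.53, 55.06]
By sides: Isosceles, By angles: Right

Isosceles, Right


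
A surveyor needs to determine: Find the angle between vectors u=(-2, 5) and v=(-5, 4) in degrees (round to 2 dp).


u.v = 30, |u| = sqrt(29) = 5.3852, |v| = sqrt(41) = 6.4031
cos(theta) = u.v/(|u||v|) = 30/sqrt(1189) = 0.870022
theta = acos(0.870022) = 29.54 degrees

29.54 degrees


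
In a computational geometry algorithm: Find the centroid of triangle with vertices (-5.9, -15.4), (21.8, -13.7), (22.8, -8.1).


Centroid = ((x_A+x_B+x_C)/3, (y_A+y_B+y_C)/3)
= (((-5.9)+21.8+22.8)/3, ((-15.4)+(-13.7)+(-8.1))/3)
= (12.9, -12.4)

(12.9, -12.4)


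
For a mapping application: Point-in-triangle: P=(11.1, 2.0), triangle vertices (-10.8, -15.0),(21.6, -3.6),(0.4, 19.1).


Cross products: AB x AP = 301.14, BC x BP = 119.63, CA x CP = 556.39
All same sign? yes

Yes, inside


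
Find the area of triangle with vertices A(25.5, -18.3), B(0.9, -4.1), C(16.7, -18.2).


Area = |x_A(y_B-y_C) + x_B(y_C-y_A) + x_C(y_A-y_B)|/2
= |359.55 + 0.09 + (-237.14)|/2
= 122.5/2 = 61.25

61.25


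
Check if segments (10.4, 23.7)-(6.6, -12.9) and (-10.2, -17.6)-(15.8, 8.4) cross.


Cross products: d1=538.2, d2=-314.6, d3=-597.02, d4=255.78
d1*d2 < 0 and d3*d4 < 0? yes

Yes, they intersect


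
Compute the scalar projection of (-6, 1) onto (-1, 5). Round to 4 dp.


u.v = 11, |v| = sqrt(26) = 5.099
Scalar projection = u.v / |v| = 11 / sqrt(26) = 2.1573

2.1573


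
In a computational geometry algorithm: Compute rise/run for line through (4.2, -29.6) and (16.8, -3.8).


slope = (y2-y1)/(x2-x1) = ((-3.8)-(-29.6))/(16.8-4.2) = 25.8/12.6 = 2.0476

2.0476


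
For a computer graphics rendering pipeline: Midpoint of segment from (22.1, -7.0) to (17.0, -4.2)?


M = ((22.1+17)/2, ((-7)+(-4.2))/2)
= (19.55, -5.6)

(19.55, -5.6)


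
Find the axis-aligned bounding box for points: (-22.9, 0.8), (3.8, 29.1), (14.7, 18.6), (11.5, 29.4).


x range: [-22.9, 14.7]
y range: [0.8, 29.4]
Bounding box: (-22.9,0.8) to (14.7,29.4)

(-22.9,0.8) to (14.7,29.4)


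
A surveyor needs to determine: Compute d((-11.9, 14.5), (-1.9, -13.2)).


dx=10, dy=-27.7
d^2 = 10^2 + (-27.7)^2 = 867.29
d = sqrt(867.29) = 29.4498

29.4498


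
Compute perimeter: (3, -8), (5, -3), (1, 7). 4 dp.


Sides: (3, -8)->(5, -3): sqrt(29) = 5.385165, (5, -3)->(1, 7): sqrt(116) = 10.77033, (1, 7)->(3, -8): sqrt(229) = 15.132746
Sum = 31.288241
Perimeter = 31.2882

31.2882


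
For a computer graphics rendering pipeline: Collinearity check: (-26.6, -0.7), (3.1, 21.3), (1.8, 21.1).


Cross product: (3.1-(-26.6))*(21.1-(-0.7)) - (21.3-(-0.7))*(1.8-(-26.6))
= 22.66

No, not collinear


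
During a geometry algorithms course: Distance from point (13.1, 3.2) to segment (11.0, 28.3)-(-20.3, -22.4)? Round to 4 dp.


Project P onto AB: t = 0.3399 (clamped to [0,1])
Closest point on segment: (0.36, 11.0652)
Distance: 14.9723

14.9723


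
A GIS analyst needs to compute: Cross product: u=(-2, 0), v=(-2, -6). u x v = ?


u x v = u_x*v_y - u_y*v_x = (-2)*(-6) - 0*(-2)
= 12 - 0 = 12

12


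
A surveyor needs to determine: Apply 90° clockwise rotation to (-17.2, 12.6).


90° CW: (x,y) -> (y, -x)
(-17.2,12.6) -> (12.6, 17.2)

(12.6, 17.2)


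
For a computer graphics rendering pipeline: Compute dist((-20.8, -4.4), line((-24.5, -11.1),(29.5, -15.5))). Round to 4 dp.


|cross product| = 378.08
|line direction| = sqrt(2935.36) = 54.179
Distance = 378.08/sqrt(2935.36) = 6.9784

6.9784


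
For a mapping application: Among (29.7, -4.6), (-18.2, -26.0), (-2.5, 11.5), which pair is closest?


d(P0,P1) = 52.463, d(P0,P2) = 36.0007, d(P1,P2) = 40.6539
Closest: P0 and P2

Closest pair: (29.7, -4.6) and (-2.5, 11.5), distance = 36.0007


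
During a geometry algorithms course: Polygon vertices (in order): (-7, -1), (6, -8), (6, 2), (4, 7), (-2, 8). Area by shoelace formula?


Shoelace sum: ((-7)*(-8) - 6*(-1)) + (6*2 - 6*(-8)) + (6*7 - 4*2) + (4*8 - (-2)*7) + ((-2)*(-1) - (-7)*8)
= 260
Area = |260|/2 = 130

130


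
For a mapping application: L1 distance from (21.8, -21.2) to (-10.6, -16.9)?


|21.8-(-10.6)| + |(-21.2)-(-16.9)| = 32.4 + 4.3 = 36.7

36.7


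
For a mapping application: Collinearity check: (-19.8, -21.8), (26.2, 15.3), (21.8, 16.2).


Cross product: (26.2-(-19.8))*(16.2-(-21.8)) - (15.3-(-21.8))*(21.8-(-19.8))
= 204.64

No, not collinear


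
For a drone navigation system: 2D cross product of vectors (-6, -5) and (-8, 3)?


u x v = u_x*v_y - u_y*v_x = (-6)*3 - (-5)*(-8)
= (-18) - 40 = -58

-58


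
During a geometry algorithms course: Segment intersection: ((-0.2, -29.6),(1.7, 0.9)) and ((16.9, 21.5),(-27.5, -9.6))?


Cross products: d1=1737.03, d2=441.92, d3=-424.46, d4=870.65
d1*d2 < 0 and d3*d4 < 0? no

No, they don't intersect


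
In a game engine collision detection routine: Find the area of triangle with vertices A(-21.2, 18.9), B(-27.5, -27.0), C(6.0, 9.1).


Area = |x_A(y_B-y_C) + x_B(y_C-y_A) + x_C(y_A-y_B)|/2
= |765.32 + 269.5 + 275.4|/2
= 1310.22/2 = 655.11

655.11


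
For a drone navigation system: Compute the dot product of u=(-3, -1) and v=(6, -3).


u . v = u_x*v_x + u_y*v_y = (-3)*6 + (-1)*(-3)
= (-18) + 3 = -15

-15


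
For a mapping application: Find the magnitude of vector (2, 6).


|u| = sqrt(2^2 + 6^2) = sqrt(40) = 6.3246

6.3246


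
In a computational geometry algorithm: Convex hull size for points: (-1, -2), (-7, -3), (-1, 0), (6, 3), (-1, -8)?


Convex hull vertices (CCW): (-7, -3), (-1, -8), (6, 3), (-1, 0)
Count = 4

4


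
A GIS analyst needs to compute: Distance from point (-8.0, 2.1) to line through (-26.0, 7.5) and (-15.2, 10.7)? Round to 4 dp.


|cross product| = 115.92
|line direction| = sqrt(126.88) = 11.2641
Distance = 115.92/sqrt(126.88) = 10.2911

10.2911


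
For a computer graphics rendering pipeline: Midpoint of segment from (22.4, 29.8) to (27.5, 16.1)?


M = ((22.4+27.5)/2, (29.8+16.1)/2)
= (24.95, 22.95)

(24.95, 22.95)


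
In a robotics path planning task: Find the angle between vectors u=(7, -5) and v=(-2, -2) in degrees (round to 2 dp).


u.v = -4, |u| = sqrt(74) = 8.6023, |v| = sqrt(8) = 2.8284
cos(theta) = u.v/(|u||v|) = -4/sqrt(592) = -0.164399
theta = acos(-0.164399) = 99.46 degrees

99.46 degrees


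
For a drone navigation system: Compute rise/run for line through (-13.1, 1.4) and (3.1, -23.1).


slope = (y2-y1)/(x2-x1) = ((-23.1)-1.4)/(3.1-(-13.1)) = (-24.5)/16.2 = -1.5123

-1.5123


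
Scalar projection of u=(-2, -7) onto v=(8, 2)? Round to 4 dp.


u.v = -30, |v| = sqrt(68) = 8.2462
Scalar projection = u.v / |v| = -30 / sqrt(68) = -3.638

-3.638


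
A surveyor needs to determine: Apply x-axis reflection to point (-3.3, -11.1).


Reflection over x-axis: (x,y) -> (x,-y)
(-3.3, -11.1) -> (-3.3, 11.1)

(-3.3, 11.1)


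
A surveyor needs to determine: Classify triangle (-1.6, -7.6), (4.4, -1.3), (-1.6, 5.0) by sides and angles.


Side lengths squared: AB^2=75.69, BC^2=75.69, CA^2=158.76
Sorted: [75.69, 75.69, 158.76]
By sides: Isosceles, By angles: Obtuse

Isosceles, Obtuse


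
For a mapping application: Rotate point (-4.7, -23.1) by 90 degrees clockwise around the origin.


90° CW: (x,y) -> (y, -x)
(-4.7,-23.1) -> (-23.1, 4.7)

(-23.1, 4.7)


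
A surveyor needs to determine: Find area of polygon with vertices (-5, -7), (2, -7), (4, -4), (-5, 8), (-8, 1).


Shoelace sum: ((-5)*(-7) - 2*(-7)) + (2*(-4) - 4*(-7)) + (4*8 - (-5)*(-4)) + ((-5)*1 - (-8)*8) + ((-8)*(-7) - (-5)*1)
= 201
Area = |201|/2 = 100.5

100.5


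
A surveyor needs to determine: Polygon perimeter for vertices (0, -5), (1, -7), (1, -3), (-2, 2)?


Sides: (0, -5)->(1, -7): sqrt(5) = 2.236068, (1, -7)->(1, -3): sqrt(16) = 4, (1, -3)->(-2, 2): sqrt(34) = 5.830952, (-2, 2)->(0, -5): sqrt(53) = 7.28011
Sum = 19.34713
Perimeter = 19.3471

19.3471


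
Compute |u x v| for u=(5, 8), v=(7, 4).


|u x v| = |5*4 - 8*7|
= |20 - 56| = 36

36


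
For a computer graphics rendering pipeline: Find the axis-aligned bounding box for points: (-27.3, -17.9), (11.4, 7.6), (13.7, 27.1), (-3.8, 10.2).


x range: [-27.3, 13.7]
y range: [-17.9, 27.1]
Bounding box: (-27.3,-17.9) to (13.7,27.1)

(-27.3,-17.9) to (13.7,27.1)


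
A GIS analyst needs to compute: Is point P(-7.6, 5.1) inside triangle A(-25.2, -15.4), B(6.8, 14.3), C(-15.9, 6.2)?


Cross products: AB x AP = 133.28, BC x BP = 92.2, CA x CP = 189.51
All same sign? yes

Yes, inside


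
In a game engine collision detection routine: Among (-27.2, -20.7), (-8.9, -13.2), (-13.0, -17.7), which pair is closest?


d(P0,P1) = 19.7773, d(P0,P2) = 14.5134, d(P1,P2) = 6.0877
Closest: P1 and P2

Closest pair: (-8.9, -13.2) and (-13.0, -17.7), distance = 6.0877


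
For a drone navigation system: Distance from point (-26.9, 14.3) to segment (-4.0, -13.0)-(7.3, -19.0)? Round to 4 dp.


Project P onto AB: t = 0 (clamped to [0,1])
Closest point on segment: (-4, -13)
Distance: 35.6329

35.6329


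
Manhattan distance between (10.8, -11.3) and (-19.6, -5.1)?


|10.8-(-19.6)| + |(-11.3)-(-5.1)| = 30.4 + 6.2 = 36.6

36.6


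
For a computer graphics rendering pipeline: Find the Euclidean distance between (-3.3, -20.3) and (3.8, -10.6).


dx=7.1, dy=9.7
d^2 = 7.1^2 + 9.7^2 = 144.5
d = sqrt(144.5) = 12.0208

12.0208


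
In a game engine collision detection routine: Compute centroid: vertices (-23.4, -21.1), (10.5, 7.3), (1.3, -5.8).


Centroid = ((x_A+x_B+x_C)/3, (y_A+y_B+y_C)/3)
= (((-23.4)+10.5+1.3)/3, ((-21.1)+7.3+(-5.8))/3)
= (-3.8667, -6.5333)

(-3.8667, -6.5333)


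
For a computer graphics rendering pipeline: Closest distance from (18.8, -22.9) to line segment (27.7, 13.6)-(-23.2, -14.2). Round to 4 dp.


Project P onto AB: t = 0.4363 (clamped to [0,1])
Closest point on segment: (5.4901, 1.4696)
Distance: 27.7675

27.7675


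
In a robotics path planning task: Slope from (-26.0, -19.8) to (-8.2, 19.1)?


slope = (y2-y1)/(x2-x1) = (19.1-(-19.8))/((-8.2)-(-26)) = 38.9/17.8 = 2.1854

2.1854


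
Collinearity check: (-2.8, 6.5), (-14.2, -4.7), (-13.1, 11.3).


Cross product: ((-14.2)-(-2.8))*(11.3-6.5) - ((-4.7)-6.5)*((-13.1)-(-2.8))
= -170.08

No, not collinear


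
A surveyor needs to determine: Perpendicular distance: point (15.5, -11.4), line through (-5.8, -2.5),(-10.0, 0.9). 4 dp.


|cross product| = 35.04
|line direction| = sqrt(29.2) = 5.4037
Distance = 35.04/sqrt(29.2) = 6.4844

6.4844


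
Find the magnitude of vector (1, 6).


|u| = sqrt(1^2 + 6^2) = sqrt(37) = 6.0828

6.0828


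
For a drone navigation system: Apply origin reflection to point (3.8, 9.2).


Reflection over origin: (x,y) -> (-x,-y)
(3.8, 9.2) -> (-3.8, -9.2)

(-3.8, -9.2)


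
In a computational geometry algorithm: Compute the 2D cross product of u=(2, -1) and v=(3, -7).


u x v = u_x*v_y - u_y*v_x = 2*(-7) - (-1)*3
= (-14) - (-3) = -11

-11


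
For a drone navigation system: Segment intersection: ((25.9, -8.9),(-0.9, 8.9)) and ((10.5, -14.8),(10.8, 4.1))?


Cross products: d1=-289.29, d2=222.57, d3=432.24, d4=-79.62
d1*d2 < 0 and d3*d4 < 0? yes

Yes, they intersect


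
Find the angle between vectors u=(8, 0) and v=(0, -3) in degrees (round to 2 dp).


u.v = 0, |u| = sqrt(64) = 8, |v| = sqrt(9) = 3
cos(theta) = u.v/(|u||v|) = 0/sqrt(576) = 0
theta = acos(0) = 90 degrees

90 degrees


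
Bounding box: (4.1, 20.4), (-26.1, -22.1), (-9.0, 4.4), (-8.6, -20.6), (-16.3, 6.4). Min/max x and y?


x range: [-26.1, 4.1]
y range: [-22.1, 20.4]
Bounding box: (-26.1,-22.1) to (4.1,20.4)

(-26.1,-22.1) to (4.1,20.4)


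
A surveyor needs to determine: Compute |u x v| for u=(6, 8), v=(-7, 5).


|u x v| = |6*5 - 8*(-7)|
= |30 - (-56)| = 86

86


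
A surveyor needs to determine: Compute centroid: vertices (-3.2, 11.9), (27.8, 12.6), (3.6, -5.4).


Centroid = ((x_A+x_B+x_C)/3, (y_A+y_B+y_C)/3)
= (((-3.2)+27.8+3.6)/3, (11.9+12.6+(-5.4))/3)
= (9.4, 6.3667)

(9.4, 6.3667)


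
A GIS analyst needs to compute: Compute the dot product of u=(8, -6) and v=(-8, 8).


u . v = u_x*v_x + u_y*v_y = 8*(-8) + (-6)*8
= (-64) + (-48) = -112

-112


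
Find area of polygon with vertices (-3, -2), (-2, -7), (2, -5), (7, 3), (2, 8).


Shoelace sum: ((-3)*(-7) - (-2)*(-2)) + ((-2)*(-5) - 2*(-7)) + (2*3 - 7*(-5)) + (7*8 - 2*3) + (2*(-2) - (-3)*8)
= 152
Area = |152|/2 = 76

76


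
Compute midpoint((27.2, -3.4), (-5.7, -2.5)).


M = ((27.2+(-5.7))/2, ((-3.4)+(-2.5))/2)
= (10.75, -2.95)

(10.75, -2.95)


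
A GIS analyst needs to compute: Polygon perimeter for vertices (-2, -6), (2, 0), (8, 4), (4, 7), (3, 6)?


Sides: (-2, -6)->(2, 0): sqrt(52) = 7.211103, (2, 0)->(8, 4): sqrt(52) = 7.211103, (8, 4)->(4, 7): sqrt(25) = 5, (4, 7)->(3, 6): sqrt(2) = 1.414214, (3, 6)->(-2, -6): sqrt(169) = 13
Sum = 33.83642
Perimeter = 33.8364

33.8364


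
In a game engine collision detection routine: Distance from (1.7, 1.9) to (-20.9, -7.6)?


dx=-22.6, dy=-9.5
d^2 = (-22.6)^2 + (-9.5)^2 = 601.01
d = sqrt(601.01) = 24.5155

24.5155


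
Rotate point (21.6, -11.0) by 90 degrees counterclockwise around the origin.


90° CCW: (x,y) -> (-y, x)
(21.6,-11) -> (11, 21.6)

(11, 21.6)


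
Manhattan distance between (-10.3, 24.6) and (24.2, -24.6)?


|(-10.3)-24.2| + |24.6-(-24.6)| = 34.5 + 49.2 = 83.7

83.7


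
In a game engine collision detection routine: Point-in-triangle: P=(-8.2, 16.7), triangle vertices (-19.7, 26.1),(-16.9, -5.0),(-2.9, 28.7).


Cross products: AB x AP = 331.33, BC x BP = 10.61, CA x CP = 187.82
All same sign? yes

Yes, inside


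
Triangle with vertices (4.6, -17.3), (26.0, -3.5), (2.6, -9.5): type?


Side lengths squared: AB^2=648.4, BC^2=583.56, CA^2=64.84
Sorted: [64.84, 583.56, 648.4]
By sides: Scalene, By angles: Right

Scalene, Right


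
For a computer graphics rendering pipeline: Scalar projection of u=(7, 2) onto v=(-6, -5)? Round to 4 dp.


u.v = -52, |v| = sqrt(61) = 7.8102
Scalar projection = u.v / |v| = -52 / sqrt(61) = -6.6579

-6.6579


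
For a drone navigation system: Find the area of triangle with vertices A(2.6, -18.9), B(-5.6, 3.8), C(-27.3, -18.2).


Area = |x_A(y_B-y_C) + x_B(y_C-y_A) + x_C(y_A-y_B)|/2
= |57.2 + (-3.92) + 619.71|/2
= 672.99/2 = 336.495

336.495


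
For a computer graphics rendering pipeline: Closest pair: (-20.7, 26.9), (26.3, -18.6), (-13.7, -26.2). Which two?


d(P0,P1) = 65.416, d(P0,P2) = 53.5594, d(P1,P2) = 40.7156
Closest: P1 and P2

Closest pair: (26.3, -18.6) and (-13.7, -26.2), distance = 40.7156


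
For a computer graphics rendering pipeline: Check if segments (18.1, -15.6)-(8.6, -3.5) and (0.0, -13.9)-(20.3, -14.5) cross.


Cross products: d1=-23.65, d2=216.28, d3=202.86, d4=-37.07
d1*d2 < 0 and d3*d4 < 0? yes

Yes, they intersect


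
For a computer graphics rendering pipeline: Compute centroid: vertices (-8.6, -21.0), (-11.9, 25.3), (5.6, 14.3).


Centroid = ((x_A+x_B+x_C)/3, (y_A+y_B+y_C)/3)
= (((-8.6)+(-11.9)+5.6)/3, ((-21)+25.3+14.3)/3)
= (-4.9667, 6.2)

(-4.9667, 6.2)


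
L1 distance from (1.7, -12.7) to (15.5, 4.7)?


|1.7-15.5| + |(-12.7)-4.7| = 13.8 + 17.4 = 31.2

31.2


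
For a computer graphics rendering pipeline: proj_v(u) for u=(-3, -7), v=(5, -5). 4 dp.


u.v = 20, |v| = sqrt(50) = 7.0711
Scalar projection = u.v / |v| = 20 / sqrt(50) = 2.8284

2.8284


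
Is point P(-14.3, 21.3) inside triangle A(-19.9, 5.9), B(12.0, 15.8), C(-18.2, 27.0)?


Cross products: AB x AP = 435.82, BC x BP = 128.46, CA x CP = 91.98
All same sign? yes

Yes, inside


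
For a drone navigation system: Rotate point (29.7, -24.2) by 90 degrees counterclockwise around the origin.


90° CCW: (x,y) -> (-y, x)
(29.7,-24.2) -> (24.2, 29.7)

(24.2, 29.7)


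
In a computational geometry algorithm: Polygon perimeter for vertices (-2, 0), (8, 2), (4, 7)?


Sides: (-2, 0)->(8, 2): sqrt(104) = 10.198039, (8, 2)->(4, 7): sqrt(41) = 6.403124, (4, 7)->(-2, 0): sqrt(85) = 9.219544
Sum = 25.820707
Perimeter = 25.8207

25.8207


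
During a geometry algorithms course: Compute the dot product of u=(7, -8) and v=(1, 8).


u . v = u_x*v_x + u_y*v_y = 7*1 + (-8)*8
= 7 + (-64) = -57

-57


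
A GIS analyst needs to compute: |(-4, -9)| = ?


|u| = sqrt((-4)^2 + (-9)^2) = sqrt(97) = 9.8489

9.8489


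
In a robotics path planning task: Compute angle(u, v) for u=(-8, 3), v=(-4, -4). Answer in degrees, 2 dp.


u.v = 20, |u| = sqrt(73) = 8.544, |v| = sqrt(32) = 5.6569
cos(theta) = u.v/(|u||v|) = 20/sqrt(2336) = 0.413803
theta = acos(0.413803) = 65.56 degrees

65.56 degrees


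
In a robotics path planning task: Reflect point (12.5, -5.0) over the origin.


Reflection over origin: (x,y) -> (-x,-y)
(12.5, -5) -> (-12.5, 5)

(-12.5, 5)


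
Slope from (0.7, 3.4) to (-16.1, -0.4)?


slope = (y2-y1)/(x2-x1) = ((-0.4)-3.4)/((-16.1)-0.7) = (-3.8)/(-16.8) = 0.2262

0.2262


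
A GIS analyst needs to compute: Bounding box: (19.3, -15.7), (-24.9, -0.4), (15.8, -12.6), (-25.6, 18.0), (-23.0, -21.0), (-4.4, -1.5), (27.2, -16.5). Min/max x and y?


x range: [-25.6, 27.2]
y range: [-21, 18]
Bounding box: (-25.6,-21) to (27.2,18)

(-25.6,-21) to (27.2,18)


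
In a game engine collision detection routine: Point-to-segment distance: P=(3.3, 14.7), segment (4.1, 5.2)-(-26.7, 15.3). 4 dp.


Project P onto AB: t = 0.1148 (clamped to [0,1])
Closest point on segment: (0.5649, 6.3592)
Distance: 8.7778

8.7778


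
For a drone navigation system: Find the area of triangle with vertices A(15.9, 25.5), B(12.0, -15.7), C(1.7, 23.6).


Area = |x_A(y_B-y_C) + x_B(y_C-y_A) + x_C(y_A-y_B)|/2
= |(-624.87) + (-22.8) + 70.04|/2
= 577.63/2 = 288.815

288.815


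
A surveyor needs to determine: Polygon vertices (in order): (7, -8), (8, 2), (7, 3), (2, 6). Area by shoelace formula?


Shoelace sum: (7*2 - 8*(-8)) + (8*3 - 7*2) + (7*6 - 2*3) + (2*(-8) - 7*6)
= 66
Area = |66|/2 = 33

33


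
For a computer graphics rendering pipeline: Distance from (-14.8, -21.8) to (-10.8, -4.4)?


dx=4, dy=17.4
d^2 = 4^2 + 17.4^2 = 318.76
d = sqrt(318.76) = 17.8539

17.8539


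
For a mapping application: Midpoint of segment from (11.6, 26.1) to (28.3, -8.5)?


M = ((11.6+28.3)/2, (26.1+(-8.5))/2)
= (19.95, 8.8)

(19.95, 8.8)


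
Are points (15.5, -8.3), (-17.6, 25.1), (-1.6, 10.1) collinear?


Cross product: ((-17.6)-15.5)*(10.1-(-8.3)) - (25.1-(-8.3))*((-1.6)-15.5)
= -37.9

No, not collinear


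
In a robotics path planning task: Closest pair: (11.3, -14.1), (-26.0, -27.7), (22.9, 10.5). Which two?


d(P0,P1) = 39.702, d(P0,P2) = 27.1978, d(P1,P2) = 62.052
Closest: P0 and P2

Closest pair: (11.3, -14.1) and (22.9, 10.5), distance = 27.1978


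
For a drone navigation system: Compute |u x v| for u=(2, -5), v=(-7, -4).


|u x v| = |2*(-4) - (-5)*(-7)|
= |(-8) - 35| = 43

43


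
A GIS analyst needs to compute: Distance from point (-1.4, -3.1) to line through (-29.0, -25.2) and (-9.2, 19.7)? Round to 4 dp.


|cross product| = 801.66
|line direction| = sqrt(2408.05) = 49.0719
Distance = 801.66/sqrt(2408.05) = 16.3364

16.3364


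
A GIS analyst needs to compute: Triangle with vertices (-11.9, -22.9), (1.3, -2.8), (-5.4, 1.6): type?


Side lengths squared: AB^2=578.25, BC^2=64.25, CA^2=642.5
Sorted: [64.25, 578.25, 642.5]
By sides: Scalene, By angles: Right

Scalene, Right


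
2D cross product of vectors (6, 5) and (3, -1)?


u x v = u_x*v_y - u_y*v_x = 6*(-1) - 5*3
= (-6) - 15 = -21

-21


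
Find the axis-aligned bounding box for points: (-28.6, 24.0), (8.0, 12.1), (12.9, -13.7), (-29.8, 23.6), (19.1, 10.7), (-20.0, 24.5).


x range: [-29.8, 19.1]
y range: [-13.7, 24.5]
Bounding box: (-29.8,-13.7) to (19.1,24.5)

(-29.8,-13.7) to (19.1,24.5)


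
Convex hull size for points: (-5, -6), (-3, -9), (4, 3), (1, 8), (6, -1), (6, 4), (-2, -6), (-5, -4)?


Convex hull vertices (CCW): (-5, -6), (-3, -9), (6, -1), (6, 4), (1, 8), (-5, -4)
Count = 6

6


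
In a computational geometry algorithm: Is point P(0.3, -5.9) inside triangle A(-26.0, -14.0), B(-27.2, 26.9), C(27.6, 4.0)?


Cross products: AB x AP = -1085.39, BC x BP = -1167.69, CA x CP = 39.24
All same sign? no

No, outside


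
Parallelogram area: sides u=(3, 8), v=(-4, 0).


|u x v| = |3*0 - 8*(-4)|
= |0 - (-32)| = 32

32


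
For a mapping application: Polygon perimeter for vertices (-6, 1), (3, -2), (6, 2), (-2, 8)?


Sides: (-6, 1)->(3, -2): sqrt(90) = 9.486833, (3, -2)->(6, 2): sqrt(25) = 5, (6, 2)->(-2, 8): sqrt(100) = 10, (-2, 8)->(-6, 1): sqrt(65) = 8.062258
Sum = 32.549091
Perimeter = 32.5491

32.5491


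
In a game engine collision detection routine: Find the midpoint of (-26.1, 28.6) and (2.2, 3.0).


M = (((-26.1)+2.2)/2, (28.6+3)/2)
= (-11.95, 15.8)

(-11.95, 15.8)


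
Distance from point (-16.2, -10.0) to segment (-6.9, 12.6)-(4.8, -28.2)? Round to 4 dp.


Project P onto AB: t = 0.4514 (clamped to [0,1])
Closest point on segment: (-1.6182, -5.8185)
Distance: 15.1695

15.1695


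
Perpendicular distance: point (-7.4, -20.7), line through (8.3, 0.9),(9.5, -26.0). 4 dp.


|cross product| = 448.25
|line direction| = sqrt(725.05) = 26.9268
Distance = 448.25/sqrt(725.05) = 16.647

16.647


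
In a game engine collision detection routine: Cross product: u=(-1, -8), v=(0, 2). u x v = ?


u x v = u_x*v_y - u_y*v_x = (-1)*2 - (-8)*0
= (-2) - 0 = -2

-2


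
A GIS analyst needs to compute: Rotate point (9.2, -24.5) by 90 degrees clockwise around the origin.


90° CW: (x,y) -> (y, -x)
(9.2,-24.5) -> (-24.5, -9.2)

(-24.5, -9.2)


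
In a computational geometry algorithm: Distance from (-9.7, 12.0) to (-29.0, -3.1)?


dx=-19.3, dy=-15.1
d^2 = (-19.3)^2 + (-15.1)^2 = 600.5
d = sqrt(600.5) = 24.5051

24.5051


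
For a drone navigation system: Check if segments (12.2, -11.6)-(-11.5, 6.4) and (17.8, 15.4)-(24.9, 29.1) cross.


Cross products: d1=-114.98, d2=337.51, d3=-740.7, d4=-1193.19
d1*d2 < 0 and d3*d4 < 0? no

No, they don't intersect


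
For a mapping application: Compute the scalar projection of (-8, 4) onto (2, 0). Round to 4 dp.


u.v = -16, |v| = sqrt(4) = 2
Scalar projection = u.v / |v| = -16 / sqrt(4) = -8

-8


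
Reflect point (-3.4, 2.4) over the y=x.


Reflection over y=x: (x,y) -> (y,x)
(-3.4, 2.4) -> (2.4, -3.4)

(2.4, -3.4)


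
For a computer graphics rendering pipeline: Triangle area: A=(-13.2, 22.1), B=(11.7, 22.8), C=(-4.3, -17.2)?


Area = |x_A(y_B-y_C) + x_B(y_C-y_A) + x_C(y_A-y_B)|/2
= |(-528) + (-459.81) + 3.01|/2
= 984.8/2 = 492.4

492.4


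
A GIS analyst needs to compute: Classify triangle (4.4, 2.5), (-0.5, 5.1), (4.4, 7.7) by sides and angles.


Side lengths squared: AB^2=30.77, BC^2=30.77, CA^2=27.04
Sorted: [27.04, 30.77, 30.77]
By sides: Isosceles, By angles: Acute

Isosceles, Acute


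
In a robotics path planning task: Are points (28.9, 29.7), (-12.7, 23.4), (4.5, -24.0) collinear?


Cross product: ((-12.7)-28.9)*((-24)-29.7) - (23.4-29.7)*(4.5-28.9)
= 2080.2

No, not collinear


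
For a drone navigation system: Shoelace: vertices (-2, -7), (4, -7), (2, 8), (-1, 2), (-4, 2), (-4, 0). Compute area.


Shoelace sum: ((-2)*(-7) - 4*(-7)) + (4*8 - 2*(-7)) + (2*2 - (-1)*8) + ((-1)*2 - (-4)*2) + ((-4)*0 - (-4)*2) + ((-4)*(-7) - (-2)*0)
= 142
Area = |142|/2 = 71

71


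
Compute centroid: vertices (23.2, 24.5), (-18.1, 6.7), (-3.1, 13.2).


Centroid = ((x_A+x_B+x_C)/3, (y_A+y_B+y_C)/3)
= ((23.2+(-18.1)+(-3.1))/3, (24.5+6.7+13.2)/3)
= (0.6667, 14.8)

(0.6667, 14.8)


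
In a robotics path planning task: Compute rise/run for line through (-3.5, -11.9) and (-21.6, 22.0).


slope = (y2-y1)/(x2-x1) = (22-(-11.9))/((-21.6)-(-3.5)) = 33.9/(-18.1) = -1.8729

-1.8729


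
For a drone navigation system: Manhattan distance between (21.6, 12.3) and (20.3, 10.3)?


|21.6-20.3| + |12.3-10.3| = 1.3 + 2 = 3.3

3.3


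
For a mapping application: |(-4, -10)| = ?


|u| = sqrt((-4)^2 + (-10)^2) = sqrt(116) = 10.7703

10.7703


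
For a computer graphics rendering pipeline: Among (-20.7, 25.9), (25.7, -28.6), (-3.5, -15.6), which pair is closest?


d(P0,P1) = 71.5766, d(P0,P2) = 44.9232, d(P1,P2) = 31.9631
Closest: P1 and P2

Closest pair: (25.7, -28.6) and (-3.5, -15.6), distance = 31.9631


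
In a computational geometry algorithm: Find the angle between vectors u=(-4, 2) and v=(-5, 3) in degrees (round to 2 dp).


u.v = 26, |u| = sqrt(20) = 4.4721, |v| = sqrt(34) = 5.831
cos(theta) = u.v/(|u||v|) = 26/sqrt(680) = 0.997054
theta = acos(0.997054) = 4.4 degrees

4.4 degrees


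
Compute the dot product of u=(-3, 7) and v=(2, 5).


u . v = u_x*v_x + u_y*v_y = (-3)*2 + 7*5
= (-6) + 35 = 29

29


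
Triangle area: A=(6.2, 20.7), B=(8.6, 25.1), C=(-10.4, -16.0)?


Area = |x_A(y_B-y_C) + x_B(y_C-y_A) + x_C(y_A-y_B)|/2
= |254.82 + (-315.62) + 45.76|/2
= 15.04/2 = 7.52

7.52


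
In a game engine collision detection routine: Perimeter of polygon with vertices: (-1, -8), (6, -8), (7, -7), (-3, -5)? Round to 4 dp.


Sides: (-1, -8)->(6, -8): sqrt(49) = 7, (6, -8)->(7, -7): sqrt(2) = 1.414214, (7, -7)->(-3, -5): sqrt(104) = 10.198039, (-3, -5)->(-1, -8): sqrt(13) = 3.605551
Sum = 22.217804
Perimeter = 22.2178

22.2178


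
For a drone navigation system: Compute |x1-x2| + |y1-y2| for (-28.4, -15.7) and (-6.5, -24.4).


|(-28.4)-(-6.5)| + |(-15.7)-(-24.4)| = 21.9 + 8.7 = 30.6

30.6


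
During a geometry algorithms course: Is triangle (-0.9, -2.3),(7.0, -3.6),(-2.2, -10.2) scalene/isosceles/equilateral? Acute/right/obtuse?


Side lengths squared: AB^2=64.1, BC^2=128.2, CA^2=64.1
Sorted: [64.1, 64.1, 128.2]
By sides: Isosceles, By angles: Right

Isosceles, Right


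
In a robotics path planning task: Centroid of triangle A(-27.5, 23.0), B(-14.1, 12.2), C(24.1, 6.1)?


Centroid = ((x_A+x_B+x_C)/3, (y_A+y_B+y_C)/3)
= (((-27.5)+(-14.1)+24.1)/3, (23+12.2+6.1)/3)
= (-5.8333, 13.7667)

(-5.8333, 13.7667)


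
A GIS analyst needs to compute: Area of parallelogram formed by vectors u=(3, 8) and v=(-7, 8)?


|u x v| = |3*8 - 8*(-7)|
= |24 - (-56)| = 80

80


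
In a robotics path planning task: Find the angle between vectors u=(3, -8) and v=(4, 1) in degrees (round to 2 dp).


u.v = 4, |u| = sqrt(73) = 8.544, |v| = sqrt(17) = 4.1231
cos(theta) = u.v/(|u||v|) = 4/sqrt(1241) = 0.113547
theta = acos(0.113547) = 83.48 degrees

83.48 degrees


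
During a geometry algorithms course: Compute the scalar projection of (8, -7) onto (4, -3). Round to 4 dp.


u.v = 53, |v| = sqrt(25) = 5
Scalar projection = u.v / |v| = 53 / sqrt(25) = 10.6

10.6


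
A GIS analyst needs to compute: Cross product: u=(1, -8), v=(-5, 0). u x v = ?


u x v = u_x*v_y - u_y*v_x = 1*0 - (-8)*(-5)
= 0 - 40 = -40

-40


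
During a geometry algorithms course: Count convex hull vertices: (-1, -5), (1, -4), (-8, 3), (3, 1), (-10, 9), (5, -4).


Convex hull vertices (CCW): (-10, 9), (-8, 3), (-1, -5), (5, -4), (3, 1)
Count = 5

5


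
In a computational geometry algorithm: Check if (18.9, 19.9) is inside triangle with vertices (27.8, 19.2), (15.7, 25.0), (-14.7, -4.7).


Cross products: AB x AP = 43.15, BC x BP = 250.08, CA x CP = 242.46
All same sign? yes

Yes, inside


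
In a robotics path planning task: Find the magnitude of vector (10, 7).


|u| = sqrt(10^2 + 7^2) = sqrt(149) = 12.2066

12.2066


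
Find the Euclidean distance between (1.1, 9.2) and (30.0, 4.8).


dx=28.9, dy=-4.4
d^2 = 28.9^2 + (-4.4)^2 = 854.57
d = sqrt(854.57) = 29.233

29.233


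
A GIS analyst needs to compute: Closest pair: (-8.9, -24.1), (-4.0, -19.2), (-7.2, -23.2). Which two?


d(P0,P1) = 6.9296, d(P0,P2) = 1.9235, d(P1,P2) = 5.1225
Closest: P0 and P2

Closest pair: (-8.9, -24.1) and (-7.2, -23.2), distance = 1.9235


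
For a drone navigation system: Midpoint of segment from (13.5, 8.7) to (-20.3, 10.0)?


M = ((13.5+(-20.3))/2, (8.7+10)/2)
= (-3.4, 9.35)

(-3.4, 9.35)


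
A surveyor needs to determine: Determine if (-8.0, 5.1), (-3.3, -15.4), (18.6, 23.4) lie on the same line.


Cross product: ((-3.3)-(-8))*(23.4-5.1) - ((-15.4)-5.1)*(18.6-(-8))
= 631.31

No, not collinear


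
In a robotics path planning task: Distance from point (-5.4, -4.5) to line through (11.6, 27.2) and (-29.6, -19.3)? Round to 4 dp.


|cross product| = 515.54
|line direction| = sqrt(3859.69) = 62.1264
Distance = 515.54/sqrt(3859.69) = 8.2982

8.2982


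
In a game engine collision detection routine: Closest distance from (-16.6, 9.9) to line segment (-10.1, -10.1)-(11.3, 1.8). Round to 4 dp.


Project P onto AB: t = 0.165 (clamped to [0,1])
Closest point on segment: (-6.57, -8.1371)
Distance: 20.6382

20.6382


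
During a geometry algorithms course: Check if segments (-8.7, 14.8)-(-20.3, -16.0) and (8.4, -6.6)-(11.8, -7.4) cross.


Cross products: d1=59.08, d2=-54.92, d3=774.92, d4=888.92
d1*d2 < 0 and d3*d4 < 0? no

No, they don't intersect


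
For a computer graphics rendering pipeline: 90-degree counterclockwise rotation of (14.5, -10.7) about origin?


90° CCW: (x,y) -> (-y, x)
(14.5,-10.7) -> (10.7, 14.5)

(10.7, 14.5)


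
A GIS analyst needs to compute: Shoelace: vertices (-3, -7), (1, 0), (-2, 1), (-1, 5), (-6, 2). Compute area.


Shoelace sum: ((-3)*0 - 1*(-7)) + (1*1 - (-2)*0) + ((-2)*5 - (-1)*1) + ((-1)*2 - (-6)*5) + ((-6)*(-7) - (-3)*2)
= 75
Area = |75|/2 = 37.5

37.5


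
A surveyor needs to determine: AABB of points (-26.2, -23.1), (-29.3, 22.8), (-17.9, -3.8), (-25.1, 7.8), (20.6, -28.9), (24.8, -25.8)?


x range: [-29.3, 24.8]
y range: [-28.9, 22.8]
Bounding box: (-29.3,-28.9) to (24.8,22.8)

(-29.3,-28.9) to (24.8,22.8)


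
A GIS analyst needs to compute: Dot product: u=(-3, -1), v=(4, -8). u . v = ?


u . v = u_x*v_x + u_y*v_y = (-3)*4 + (-1)*(-8)
= (-12) + 8 = -4

-4


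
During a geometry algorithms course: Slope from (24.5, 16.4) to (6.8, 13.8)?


slope = (y2-y1)/(x2-x1) = (13.8-16.4)/(6.8-24.5) = (-2.6)/(-17.7) = 0.1469

0.1469


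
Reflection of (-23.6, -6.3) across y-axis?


Reflection over y-axis: (x,y) -> (-x,y)
(-23.6, -6.3) -> (23.6, -6.3)

(23.6, -6.3)


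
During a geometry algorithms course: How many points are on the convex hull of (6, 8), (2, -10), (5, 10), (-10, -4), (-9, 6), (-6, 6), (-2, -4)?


Convex hull vertices (CCW): (-10, -4), (2, -10), (6, 8), (5, 10), (-9, 6)
Count = 5

5


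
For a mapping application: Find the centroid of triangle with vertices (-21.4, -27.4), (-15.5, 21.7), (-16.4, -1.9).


Centroid = ((x_A+x_B+x_C)/3, (y_A+y_B+y_C)/3)
= (((-21.4)+(-15.5)+(-16.4))/3, ((-27.4)+21.7+(-1.9))/3)
= (-17.7667, -2.5333)

(-17.7667, -2.5333)


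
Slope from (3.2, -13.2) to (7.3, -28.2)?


slope = (y2-y1)/(x2-x1) = ((-28.2)-(-13.2))/(7.3-3.2) = (-15)/4.1 = -3.6585

-3.6585


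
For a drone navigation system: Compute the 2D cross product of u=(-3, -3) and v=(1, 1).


u x v = u_x*v_y - u_y*v_x = (-3)*1 - (-3)*1
= (-3) - (-3) = 0

0


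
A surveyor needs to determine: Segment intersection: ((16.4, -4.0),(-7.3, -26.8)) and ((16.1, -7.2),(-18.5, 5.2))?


Cross products: d1=-114.44, d2=968.32, d3=69, d4=-1013.76
d1*d2 < 0 and d3*d4 < 0? yes

Yes, they intersect


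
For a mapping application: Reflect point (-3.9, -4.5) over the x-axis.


Reflection over x-axis: (x,y) -> (x,-y)
(-3.9, -4.5) -> (-3.9, 4.5)

(-3.9, 4.5)


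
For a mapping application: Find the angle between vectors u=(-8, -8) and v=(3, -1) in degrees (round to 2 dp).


u.v = -16, |u| = sqrt(128) = 11.3137, |v| = sqrt(10) = 3.1623
cos(theta) = u.v/(|u||v|) = -16/sqrt(1280) = -0.447214
theta = acos(-0.447214) = 116.57 degrees

116.57 degrees


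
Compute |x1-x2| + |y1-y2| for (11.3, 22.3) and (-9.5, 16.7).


|11.3-(-9.5)| + |22.3-16.7| = 20.8 + 5.6 = 26.4

26.4


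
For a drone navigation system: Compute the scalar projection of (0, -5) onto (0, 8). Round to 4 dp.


u.v = -40, |v| = sqrt(64) = 8
Scalar projection = u.v / |v| = -40 / sqrt(64) = -5

-5


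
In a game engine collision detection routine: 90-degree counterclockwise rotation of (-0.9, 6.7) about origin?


90° CCW: (x,y) -> (-y, x)
(-0.9,6.7) -> (-6.7, -0.9)

(-6.7, -0.9)


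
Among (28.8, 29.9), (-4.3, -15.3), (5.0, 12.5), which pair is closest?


d(P0,P1) = 56.0237, d(P0,P2) = 29.4822, d(P1,P2) = 29.3143
Closest: P1 and P2

Closest pair: (-4.3, -15.3) and (5.0, 12.5), distance = 29.3143


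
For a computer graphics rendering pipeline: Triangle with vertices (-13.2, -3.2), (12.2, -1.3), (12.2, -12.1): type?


Side lengths squared: AB^2=648.77, BC^2=116.64, CA^2=724.37
Sorted: [116.64, 648.77, 724.37]
By sides: Scalene, By angles: Acute

Scalene, Acute


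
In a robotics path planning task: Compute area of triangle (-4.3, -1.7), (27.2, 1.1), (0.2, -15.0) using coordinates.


Area = |x_A(y_B-y_C) + x_B(y_C-y_A) + x_C(y_A-y_B)|/2
= |(-69.23) + (-361.76) + (-0.56)|/2
= 431.55/2 = 215.775

215.775


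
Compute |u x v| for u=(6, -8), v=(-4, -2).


|u x v| = |6*(-2) - (-8)*(-4)|
= |(-12) - 32| = 44

44


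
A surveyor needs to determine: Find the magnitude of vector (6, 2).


|u| = sqrt(6^2 + 2^2) = sqrt(40) = 6.3246

6.3246


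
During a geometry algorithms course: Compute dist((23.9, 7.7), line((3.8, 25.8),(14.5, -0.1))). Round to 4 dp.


|cross product| = 326.92
|line direction| = sqrt(785.3) = 28.0232
Distance = 326.92/sqrt(785.3) = 11.666

11.666


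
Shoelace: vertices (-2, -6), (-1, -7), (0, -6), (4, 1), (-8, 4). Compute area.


Shoelace sum: ((-2)*(-7) - (-1)*(-6)) + ((-1)*(-6) - 0*(-7)) + (0*1 - 4*(-6)) + (4*4 - (-8)*1) + ((-8)*(-6) - (-2)*4)
= 118
Area = |118|/2 = 59

59


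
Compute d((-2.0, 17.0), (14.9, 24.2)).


dx=16.9, dy=7.2
d^2 = 16.9^2 + 7.2^2 = 337.45
d = sqrt(337.45) = 18.3698

18.3698


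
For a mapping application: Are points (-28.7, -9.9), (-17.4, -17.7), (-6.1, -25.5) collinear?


Cross product: ((-17.4)-(-28.7))*((-25.5)-(-9.9)) - ((-17.7)-(-9.9))*((-6.1)-(-28.7))
= 0

Yes, collinear


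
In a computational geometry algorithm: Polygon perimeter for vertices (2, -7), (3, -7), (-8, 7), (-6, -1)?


Sides: (2, -7)->(3, -7): sqrt(1) = 1, (3, -7)->(-8, 7): sqrt(317) = 17.804494, (-8, 7)->(-6, -1): sqrt(68) = 8.246211, (-6, -1)->(2, -7): sqrt(100) = 10
Sum = 37.050705
Perimeter = 37.0507

37.0507


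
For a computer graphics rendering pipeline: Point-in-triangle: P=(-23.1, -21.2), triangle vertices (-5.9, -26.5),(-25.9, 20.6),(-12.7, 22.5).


Cross products: AB x AP = 704.12, BC x BP = -557.08, CA x CP = -806.76
All same sign? no

No, outside


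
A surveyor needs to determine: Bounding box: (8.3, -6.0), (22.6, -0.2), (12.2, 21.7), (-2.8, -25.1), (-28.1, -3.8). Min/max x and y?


x range: [-28.1, 22.6]
y range: [-25.1, 21.7]
Bounding box: (-28.1,-25.1) to (22.6,21.7)

(-28.1,-25.1) to (22.6,21.7)


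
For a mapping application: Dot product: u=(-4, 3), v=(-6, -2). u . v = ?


u . v = u_x*v_x + u_y*v_y = (-4)*(-6) + 3*(-2)
= 24 + (-6) = 18

18


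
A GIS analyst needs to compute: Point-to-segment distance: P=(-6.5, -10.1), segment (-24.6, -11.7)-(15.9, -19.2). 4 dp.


Project P onto AB: t = 0.425 (clamped to [0,1])
Closest point on segment: (-7.3866, -14.8877)
Distance: 4.8691

4.8691


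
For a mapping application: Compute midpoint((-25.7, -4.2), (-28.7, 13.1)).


M = (((-25.7)+(-28.7))/2, ((-4.2)+13.1)/2)
= (-27.2, 4.45)

(-27.2, 4.45)


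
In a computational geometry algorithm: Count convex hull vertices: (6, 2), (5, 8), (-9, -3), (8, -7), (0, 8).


Convex hull vertices (CCW): (-9, -3), (8, -7), (5, 8), (0, 8)
Count = 4

4


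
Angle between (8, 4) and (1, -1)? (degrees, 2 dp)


u.v = 4, |u| = sqrt(80) = 8.9443, |v| = sqrt(2) = 1.4142
cos(theta) = u.v/(|u||v|) = 4/sqrt(160) = 0.316228
theta = acos(0.316228) = 71.57 degrees

71.57 degrees


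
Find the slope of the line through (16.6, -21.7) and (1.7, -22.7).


slope = (y2-y1)/(x2-x1) = ((-22.7)-(-21.7))/(1.7-16.6) = (-1)/(-14.9) = 0.0671

0.0671


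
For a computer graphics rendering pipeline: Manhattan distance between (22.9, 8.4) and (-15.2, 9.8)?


|22.9-(-15.2)| + |8.4-9.8| = 38.1 + 1.4 = 39.5

39.5


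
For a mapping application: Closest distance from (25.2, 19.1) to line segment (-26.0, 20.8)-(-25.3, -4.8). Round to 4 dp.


Project P onto AB: t = 0.121 (clamped to [0,1])
Closest point on segment: (-25.9153, 17.7023)
Distance: 51.1344

51.1344


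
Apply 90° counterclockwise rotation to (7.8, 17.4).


90° CCW: (x,y) -> (-y, x)
(7.8,17.4) -> (-17.4, 7.8)

(-17.4, 7.8)


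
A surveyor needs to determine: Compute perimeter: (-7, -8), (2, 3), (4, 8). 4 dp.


Sides: (-7, -8)->(2, 3): sqrt(202) = 14.21267, (2, 3)->(4, 8): sqrt(29) = 5.385165, (4, 8)->(-7, -8): sqrt(377) = 19.416488
Sum = 39.014323
Perimeter = 39.0143

39.0143


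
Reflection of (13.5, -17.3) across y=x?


Reflection over y=x: (x,y) -> (y,x)
(13.5, -17.3) -> (-17.3, 13.5)

(-17.3, 13.5)


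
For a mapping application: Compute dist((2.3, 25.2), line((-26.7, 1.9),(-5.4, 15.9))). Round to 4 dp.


|cross product| = 90.29
|line direction| = sqrt(649.69) = 25.489
Distance = 90.29/sqrt(649.69) = 3.5423

3.5423


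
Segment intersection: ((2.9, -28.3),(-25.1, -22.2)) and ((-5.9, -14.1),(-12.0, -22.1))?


Cross products: d1=157.02, d2=-104.19, d3=-343.92, d4=-82.71
d1*d2 < 0 and d3*d4 < 0? no

No, they don't intersect


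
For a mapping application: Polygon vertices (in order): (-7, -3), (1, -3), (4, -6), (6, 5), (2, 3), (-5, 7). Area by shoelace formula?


Shoelace sum: ((-7)*(-3) - 1*(-3)) + (1*(-6) - 4*(-3)) + (4*5 - 6*(-6)) + (6*3 - 2*5) + (2*7 - (-5)*3) + ((-5)*(-3) - (-7)*7)
= 187
Area = |187|/2 = 93.5

93.5


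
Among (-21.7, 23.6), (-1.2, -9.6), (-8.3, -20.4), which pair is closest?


d(P0,P1) = 39.0191, d(P0,P2) = 45.9952, d(P1,P2) = 12.9248
Closest: P1 and P2

Closest pair: (-1.2, -9.6) and (-8.3, -20.4), distance = 12.9248


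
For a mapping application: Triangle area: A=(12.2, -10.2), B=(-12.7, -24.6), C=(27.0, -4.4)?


Area = |x_A(y_B-y_C) + x_B(y_C-y_A) + x_C(y_A-y_B)|/2
= |(-246.44) + (-73.66) + 388.8|/2
= 68.7/2 = 34.35

34.35


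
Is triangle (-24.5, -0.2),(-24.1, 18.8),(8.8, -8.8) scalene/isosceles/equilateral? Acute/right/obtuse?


Side lengths squared: AB^2=361.16, BC^2=1844.17, CA^2=1182.85
Sorted: [361.16, 1182.85, 1844.17]
By sides: Scalene, By angles: Obtuse

Scalene, Obtuse
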